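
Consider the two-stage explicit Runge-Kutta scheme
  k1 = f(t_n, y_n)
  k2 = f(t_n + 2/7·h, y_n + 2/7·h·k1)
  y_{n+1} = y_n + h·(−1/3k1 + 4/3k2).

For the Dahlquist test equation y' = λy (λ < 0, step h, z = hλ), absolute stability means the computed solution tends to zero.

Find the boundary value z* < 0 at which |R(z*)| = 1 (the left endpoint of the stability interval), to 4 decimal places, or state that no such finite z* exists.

With y'=λy (z=hλ):
  k1=λy_n ⇒ h·k1=z·y_n;  k2=λ(1+2/7z)y_n ⇒ h·k2=z(1+2/7z)y_n
  y_{n+1}/y_n = 1 − 1/3z + 4/3z(1+2/7z) = 1 + z + 8/21z²
  Hence R(z) = 1 + z + 8/21z².

Solve |R(x)|<1 on ℝ⁻.
x=-0.65: |R|=0.5110
R=1: x+8/21x²=0 ⇒ x=−21/8=-2.6250; min R=1−1/(4·8/21)=0.3438>−1
Confirm numerically:
  x=-2.393: |R|=0.78850 <1
  x=-2.360: |R|=0.76175 <1
  x=-1.566: |R|=0.36823 <1
  x=-1.438: |R|=0.34975 <1
  x=-3.047: |R|=1.48984 >1
  x=-3.013: |R|=1.44535 >1
  x=-2.988: |R|=1.41320 >1
Interval (-2.6250, 0).

left endpoint -2.6250.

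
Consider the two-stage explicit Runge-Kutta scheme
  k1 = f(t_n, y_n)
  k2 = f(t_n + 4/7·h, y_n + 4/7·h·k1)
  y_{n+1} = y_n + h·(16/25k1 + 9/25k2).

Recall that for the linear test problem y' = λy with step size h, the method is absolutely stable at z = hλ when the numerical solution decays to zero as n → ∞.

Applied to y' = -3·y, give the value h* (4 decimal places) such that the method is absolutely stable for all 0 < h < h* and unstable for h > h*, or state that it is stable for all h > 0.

(-4.8611,0); λ=-3 ⇒ h* = (175/36)/3 = 1.6204.

Test eqn y'=λy, z=hλ:
  k1=λy_n ⇒ h·k1=z·y_n;  k2=λ(1+4/7z)y_n ⇒ h·k2=z(1+4/7z)y_n
  y_{n+1}/y_n = 1 + 16/25z + 9/25z(1+4/7z) = 1 + z + 36/175z²
  R(z) = 1 + z + 36/175z².

Find x<0 with |R(x)|<1.
x=-1.61: |R|=0.0768
R=1: x+36/175x²=0 ⇒ x=−175/36=-4.8611; min R=1−1/(4·36/175)=-0.2153>−1
Confirm numerically:
  x=-4.518: |R|=0.68111 <1
  x=-2.703: |R|=0.20001 <1
  x=-2.589: |R|=0.21011 <1
  x=-2.310: |R|=0.21229 <1
  x=-5.262: |R|=1.43395 >1
  x=-5.103: |R|=1.25393 >1
  x=-5.004: |R|=1.14709 >1
So |R|<1 on (-4.8611, 0).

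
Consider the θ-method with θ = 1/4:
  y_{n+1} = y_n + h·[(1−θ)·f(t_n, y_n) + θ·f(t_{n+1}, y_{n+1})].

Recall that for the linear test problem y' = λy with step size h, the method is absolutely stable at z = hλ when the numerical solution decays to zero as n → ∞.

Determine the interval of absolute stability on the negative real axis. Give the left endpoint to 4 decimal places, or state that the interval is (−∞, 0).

z∈(-4.0000,0).

Test eqn y'=λy, z=hλ:
  y_{n+1} = y_n + z·[3/4·y_n + 1/4·y_{n+1}] ⇒ (1 − 1/4z)y_{n+1} = (1 + 3/4z)y_n
  so R(z) = (1 + 3/4z)/(1 − 1/4z).

Solve |R(x)|<1 on ℝ⁻.
x=-0.79: |R|=0.3403
R=−1: 1+3/4x = −1+1/4x ⇒ -1/2x=2 ⇒ x=2/(-1/2)=-4.0000
Confirm numerically:
  x=-3.739: |R|=0.93255 <1
  x=-3.091: |R|=0.74362 <1
  x=-2.352: |R|=0.48111 <1
  x=-4.592: |R|=1.13780 >1
  x=-4.398: |R|=1.09478 >1
Stable set (-4.0000, 0).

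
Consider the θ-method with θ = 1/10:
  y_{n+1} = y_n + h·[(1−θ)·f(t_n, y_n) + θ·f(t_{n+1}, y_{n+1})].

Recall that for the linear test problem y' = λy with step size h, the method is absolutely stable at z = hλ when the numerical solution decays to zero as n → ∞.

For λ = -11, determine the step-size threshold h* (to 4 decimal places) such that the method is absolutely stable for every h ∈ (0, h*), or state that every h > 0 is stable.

(-2.5000,0); λ=-11 ⇒ h* = (5/2)/11 = 0.2273.

Test eqn y'=λy, z=hλ:
  y_{n+1} = y_n + z·[9/10·y_n + 1/10·y_{n+1}] ⇒ (1 − 1/10z)y_{n+1} = (1 + 9/10z)y_n
  Hence R(z) = (1 + 9/10z)/(1 − 1/10z).

Solve |R(x)|<1 on ℝ⁻.
x=-1.52: |R|=0.3194
R=−1: 1+9/10x = −1+1/10x ⇒ -4/5x=2 ⇒ x=2/(-4/5)=-2.5000
Confirm numerically:
  x=-2.460: |R|=0.97432 <1
  x=-1.821: |R|=0.54048 <1
  x=-1.750: |R|=0.48936 <1
  x=-2.894: |R|=1.24445 >1
  x=-2.753: |R|=1.15871 >1
Stable set (-2.5000, 0).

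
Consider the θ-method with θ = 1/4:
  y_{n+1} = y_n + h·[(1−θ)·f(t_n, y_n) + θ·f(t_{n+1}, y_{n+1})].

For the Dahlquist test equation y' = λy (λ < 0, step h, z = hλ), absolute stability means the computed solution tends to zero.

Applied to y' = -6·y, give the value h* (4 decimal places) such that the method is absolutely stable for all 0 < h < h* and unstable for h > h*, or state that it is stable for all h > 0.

On y'=λy, z=hλ:
  y_{n+1} = y_n + z·[3/4·y_n + 1/4·y_{n+1}] ⇒ (1 − 1/4z)y_{n+1} = (1 + 3/4z)y_n
  ⇒ R(z) = (1 + 3/4z)/(1 − 1/4z).

Boundary: |R(x)|=1, x<0.
x=-1.41: |R|=0.0425
R=−1: 1+3/4x = −1+1/4x ⇒ -1/2x=2 ⇒ x=2/(-1/2)=-4.0000
Confirm numerically:
  x=-3.084: |R|=0.74139 <1
  x=-2.788: |R|=0.64290 <1
  x=-2.266: |R|=0.44654 <1
  x=-2.201: |R|=0.41977 <1
  x=-4.534: |R|=1.12515 >1
  x=-4.499: |R|=1.11743 >1
  x=-4.129: |R|=1.03174 >1
Interval (-4.0000, 0).

(-4.0000,0); λ=-6 ⇒ h* = (4)/6 = 0.6667.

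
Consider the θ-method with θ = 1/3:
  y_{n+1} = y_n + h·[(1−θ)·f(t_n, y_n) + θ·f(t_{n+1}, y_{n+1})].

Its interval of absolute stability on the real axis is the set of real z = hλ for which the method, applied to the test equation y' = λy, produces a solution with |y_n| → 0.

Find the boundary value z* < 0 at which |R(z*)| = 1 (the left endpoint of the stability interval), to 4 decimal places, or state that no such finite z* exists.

z* = -6.0000.

On y'=λy, z=hλ:
  y_{n+1} = y_n + z·[2/3·y_n + 1/3·y_{n+1}] ⇒ (1 − 1/3z)y_{n+1} = (1 + 2/3z)y_n
  so R(z) = (1 + 2/3z)/(1 − 1/3z).

Boundary: |R(x)|=1, x<0.
x=-1.72: |R|=0.0932
R=−1: 1+2/3x = −1+1/3x ⇒ -1/3x=2 ⇒ x=2/(-1/3)=-6.0000
Confirm numerically:
  x=-5.217: |R|=0.90471 <1
  x=-4.644: |R|=0.82261 <1
  x=-3.212: |R|=0.55119 <1
  x=-2.548: |R|=0.37779 <1
  x=-6.225: |R|=1.02439 >1
  x=-6.208: |R|=1.02259 >1
So |R|<1 on (-6.0000, 0).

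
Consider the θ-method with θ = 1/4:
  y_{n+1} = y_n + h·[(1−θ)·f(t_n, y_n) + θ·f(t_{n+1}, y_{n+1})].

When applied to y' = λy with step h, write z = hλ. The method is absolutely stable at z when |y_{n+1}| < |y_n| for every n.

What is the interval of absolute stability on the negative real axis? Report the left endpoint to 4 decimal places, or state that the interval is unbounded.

With y'=λy (z=hλ):
  y_{n+1} = y_n + z·[3/4·y_n + 1/4·y_{n+1}] ⇒ (1 − 1/4z)y_{n+1} = (1 + 3/4z)y_n
  R(z) = (1 + 3/4z)/(1 − 1/4z).

Find x<0 with |R(x)|<1.
x=-0.56: |R|=0.5088
R=−1: 1+3/4x = −1+1/4x ⇒ -1/2x=2 ⇒ x=2/(-1/2)=-4.0000
Confirm numerically:
  x=-3.684: |R|=0.91775 <1
  x=-3.070: |R|=0.73692 <1
  x=-2.850: |R|=0.66423 <1
  x=-2.449: |R|=0.51900 <1
  x=-4.507: |R|=1.11920 >1
  x=-4.034: |R|=1.00846 >1
So |R|<1 on (-4.0000, 0).

(-4.0000, 0).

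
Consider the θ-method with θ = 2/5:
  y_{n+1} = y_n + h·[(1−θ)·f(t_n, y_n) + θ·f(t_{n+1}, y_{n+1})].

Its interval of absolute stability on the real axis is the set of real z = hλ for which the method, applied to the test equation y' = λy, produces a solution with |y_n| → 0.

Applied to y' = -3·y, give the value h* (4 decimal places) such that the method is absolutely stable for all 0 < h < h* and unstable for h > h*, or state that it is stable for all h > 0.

On y'=λy, z=hλ:
  y_{n+1} = y_n + z·[3/5·y_n + 2/5·y_{n+1}] ⇒ (1 − 2/5z)y_{n+1} = (1 + 3/5z)y_n
  Hence R(z) = (1 + 3/5z)/(1 − 2/5z).

Boundary: |R(x)|=1, x<0.
x=-1.02: |R|=0.2756
R=−1: 1+3/5x = −1+2/5x ⇒ -1/5x=2 ⇒ x=2/(-1/5)=-10.0000
Confirm numerically:
  x=-8.806: |R|=0.94720 <1
  x=-6.154: |R|=0.77779 <1
  x=-5.686: |R|=0.73650 <1
  x=-4.675: |R|=0.62892 <1
  x=-10.319: |R|=1.01244 >1
  x=-10.021: |R|=1.00084 >1
So |R|<1 on (-10.0000, 0).

(-10.0000,0); λ=-3 ⇒ h* = (10)/3 = 3.3333.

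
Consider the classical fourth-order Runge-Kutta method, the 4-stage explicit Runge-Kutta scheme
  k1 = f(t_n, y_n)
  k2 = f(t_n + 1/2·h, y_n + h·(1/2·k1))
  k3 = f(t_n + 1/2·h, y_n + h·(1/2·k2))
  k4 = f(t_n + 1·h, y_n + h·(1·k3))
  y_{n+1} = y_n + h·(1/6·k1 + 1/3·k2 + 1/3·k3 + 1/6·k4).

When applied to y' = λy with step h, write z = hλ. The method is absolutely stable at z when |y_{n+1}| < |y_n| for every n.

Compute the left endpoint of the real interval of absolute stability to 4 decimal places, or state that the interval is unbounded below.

With y'=λy (z=hλ):
  order 4, 4-stage ⇒ R(z)=1+z+z^2/2+z^3/6+z^4/24
  (e.g. R(-1.69)=0.27347, |R|=0.27347)

Boundary: |R(x)|=1, x<0.
x=-1.69: |R|=0.2735
|R(-3.1)|=1.5878 |R(-1)|=0.3750 |R(-0.87)|=0.4226
Bisect:
  x_lo=-3.1143 |R|=1.6205  x_hi=-0.0722 |R|=0.9304
  mid=-1.59323 |R|=0.27040 →hi
  mid=-2.35377 |R|=0.52187 →hi
  mid=-2.73404 |R|=0.92544 →hi
  mid=-2.92418 |R|=1.23040 →lo
  mid=-2.82911 |R|=1.06810 →lo
  mid=-2.78158 |R|=0.99441 →hi
  mid=-2.80534 |R|=1.03065 →lo
  mid=-2.79346 |R|=1.01238 →lo
  ...
  [-2.78548,-2.78529] ⇒ x*=-2.7853
Interval (-2.7853, 0).

z* = -2.7853.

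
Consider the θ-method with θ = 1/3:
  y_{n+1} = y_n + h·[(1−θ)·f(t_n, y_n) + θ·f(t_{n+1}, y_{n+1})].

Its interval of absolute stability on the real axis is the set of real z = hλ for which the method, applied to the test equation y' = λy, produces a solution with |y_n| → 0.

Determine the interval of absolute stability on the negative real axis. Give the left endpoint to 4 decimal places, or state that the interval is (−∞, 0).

Set f=λy, z=hλ:
  y_{n+1} = y_n + z·[2/3·y_n + 1/3·y_{n+1}] ⇒ (1 − 1/3z)y_{n+1} = (1 + 2/3z)y_n
  R(z) = (1 + 2/3z)/(1 − 1/3z).

Find x<0 with |R(x)|<1.
x=-1.28: |R|=0.1028
R=−1: 1+2/3x = −1+1/3x ⇒ -1/3x=2 ⇒ x=2/(-1/3)=-6.0000
Confirm numerically:
  x=-5.829: |R|=0.98063 <1
  x=-5.322: |R|=0.91853 <1
  x=-4.952: |R|=0.86821 <1
  x=-4.729: |R|=0.83555 <1
  x=-6.566: |R|=1.05917 >1
  x=-6.382: |R|=1.04072 >1
  x=-6.216: |R|=1.02344 >1
Stable set (-6.0000, 0).

(-6.0000, 0).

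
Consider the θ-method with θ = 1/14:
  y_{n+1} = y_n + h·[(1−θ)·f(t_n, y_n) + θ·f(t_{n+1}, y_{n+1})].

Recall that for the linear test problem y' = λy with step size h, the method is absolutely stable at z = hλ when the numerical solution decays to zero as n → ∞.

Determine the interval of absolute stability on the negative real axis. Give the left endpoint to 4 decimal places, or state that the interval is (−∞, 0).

With y'=λy (z=hλ):
  y_{n+1} = y_n + z·[13/14·y_n + 1/14·y_{n+1}] ⇒ (1 − 1/14z)y_{n+1} = (1 + 13/14z)y_n
  so R(z) = (1 + 13/14z)/(1 − 1/14z).

Need |R(x)|<1, x<0.
x=-0.87: |R|=0.1809
R=−1: 1+13/14x = −1+1/14x ⇒ -6/7x=2 ⇒ x=2/(-6/7)=-2.3333
Confirm numerically:
  x=-2.154: |R|=0.86678 <1
  x=-1.689: |R|=0.50717 <1
  x=-1.243: |R|=0.14164 <1
  x=-2.672: |R|=1.24376 >1
  x=-2.516: |R|=1.13272 >1
  x=-2.445: |R|=1.08148 >1
So |R|<1 on (-2.3333, 0).

z∈(-2.3333,0).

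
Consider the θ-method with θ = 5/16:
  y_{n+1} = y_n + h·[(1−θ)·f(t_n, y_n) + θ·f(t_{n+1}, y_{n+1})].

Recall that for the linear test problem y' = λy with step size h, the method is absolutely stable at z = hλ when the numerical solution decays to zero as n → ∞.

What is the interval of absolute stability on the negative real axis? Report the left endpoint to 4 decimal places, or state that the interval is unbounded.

Set f=λy, z=hλ:
  y_{n+1} = y_n + z·[11/16·y_n + 5/16·y_{n+1}] ⇒ (1 − 5/16z)y_{n+1} = (1 + 11/16z)y_n
  ⇒ R(z) = (1 + 11/16z)/(1 − 5/16z).

Solve |R(x)|<1 on ℝ⁻.
x=-1.61: |R|=0.0711
R=−1: 1+11/16x = −1+5/16x ⇒ -3/8x=2 ⇒ x=2/(-3/8)=-5.3333
Confirm numerically:
  x=-3.951: |R|=0.76803 <1
  x=-3.800: |R|=0.73714 <1
  x=-3.050: |R|=0.56160 <1
  x=-2.729: |R|=0.47290 <1
  x=-5.811: |R|=1.06361 >1
  x=-5.609: |R|=1.03755 >1
  x=-5.464: |R|=1.01810 >1
Stable set (-5.3333, 0).

(-5.3333, 0).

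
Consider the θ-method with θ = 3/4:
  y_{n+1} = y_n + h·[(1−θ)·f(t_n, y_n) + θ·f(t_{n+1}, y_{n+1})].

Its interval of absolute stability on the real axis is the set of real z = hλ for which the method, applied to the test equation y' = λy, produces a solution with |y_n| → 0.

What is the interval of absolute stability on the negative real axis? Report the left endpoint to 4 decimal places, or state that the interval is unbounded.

interval (−∞, 0).

With y'=λy (z=hλ):
  y_{n+1} = y_n + z·[1/4·y_n + 3/4·y_{n+1}] ⇒ (1 − 3/4z)y_{n+1} = (1 + 1/4z)y_n
  Hence R(z) = (1 + 1/4z)/(1 − 3/4z).

Find x<0 with |R(x)|<1.
x=-1.11: |R|=0.3943
x=-2: |R|=0.2000
x=-10: |R|=0.1765
x=-100: |R|=0.3158
θ=3/4≥1/2 ⇒ |1+1/4x|<|1−3/4x| ∀x<0 ⇒ interval (−∞,0).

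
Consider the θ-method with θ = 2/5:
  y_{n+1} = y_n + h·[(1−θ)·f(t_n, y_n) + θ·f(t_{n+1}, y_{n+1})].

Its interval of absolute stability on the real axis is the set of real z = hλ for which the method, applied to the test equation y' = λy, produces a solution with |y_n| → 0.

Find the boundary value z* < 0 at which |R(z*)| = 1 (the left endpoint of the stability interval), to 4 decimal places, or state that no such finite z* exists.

z* = -10.0000.

On y'=λy, z=hλ:
  y_{n+1} = y_n + z·[3/5·y_n + 2/5·y_{n+1}] ⇒ (1 − 2/5z)y_{n+1} = (1 + 3/5z)y_n
  Hence R(z) = (1 + 3/5z)/(1 − 2/5z).

Boundary: |R(x)|=1, x<0.
x=-0.67: |R|=0.4716
R=−1: 1+3/5x = −1+2/5x ⇒ -1/5x=2 ⇒ x=2/(-1/5)=-10.0000
Confirm numerically:
  x=-9.680: |R|=0.98686 <1
  x=-5.963: |R|=0.76149 <1
  x=-5.421: |R|=0.71096 <1
  x=-10.524: |R|=1.02012 >1
  x=-10.488: |R|=1.01879 >1
  x=-10.317: |R|=1.01237 >1
Stable set (-10.0000, 0).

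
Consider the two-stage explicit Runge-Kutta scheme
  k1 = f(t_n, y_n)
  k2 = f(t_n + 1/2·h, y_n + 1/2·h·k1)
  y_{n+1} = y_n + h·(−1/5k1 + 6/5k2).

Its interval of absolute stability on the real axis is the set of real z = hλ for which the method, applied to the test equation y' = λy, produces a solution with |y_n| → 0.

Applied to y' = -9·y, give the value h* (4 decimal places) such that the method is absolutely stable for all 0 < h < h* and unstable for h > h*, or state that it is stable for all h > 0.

(-1.6667,0); λ=-9 ⇒ h* = (5/3)/9 = 0.1852.

Set f=λy, z=hλ:
  k1=λy_n ⇒ h·k1=z·y_n;  k2=λ(1+1/2z)y_n ⇒ h·k2=z(1+1/2z)y_n
  y_{n+1}/y_n = 1 − 1/5z + 6/5z(1+1/2z) = 1 + z + 3/5z²
  R(z) = 1 + z + 3/5z².

Solve |R(x)|<1 on ℝ⁻.
x=-0.36: |R|=0.7178
R=1: x+3/5x²=0 ⇒ x=−5/3=-1.6667; min R=1−1/(4·3/5)=0.5833>−1
Confirm numerically:
  x=-1.486: |R|=0.83892 <1
  x=-1.314: |R|=0.72196 <1
  x=-0.763: |R|=0.58630 <1
  x=-0.715: |R|=0.59174 <1
  x=-2.245: |R|=1.77902 >1
  x=-2.164: |R|=1.64574 >1
  x=-1.781: |R|=1.12218 >1
So |R|<1 on (-1.6667, 0).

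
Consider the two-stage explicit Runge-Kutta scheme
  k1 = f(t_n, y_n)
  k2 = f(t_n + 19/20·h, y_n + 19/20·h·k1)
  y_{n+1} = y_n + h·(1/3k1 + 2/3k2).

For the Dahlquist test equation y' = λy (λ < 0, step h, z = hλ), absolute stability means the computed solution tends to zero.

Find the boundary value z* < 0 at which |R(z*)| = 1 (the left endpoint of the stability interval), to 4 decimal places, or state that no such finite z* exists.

Set f=λy, z=hλ:
  k1=λy_n ⇒ h·k1=z·y_n;  k2=λ(1+19/20z)y_n ⇒ h·k2=z(1+19/20z)y_n
  y_{n+1}/y_n = 1 + 1/3z + 2/3z(1+19/20z) = 1 + z + 19/30z²
  so R(z) = 1 + z + 19/30z².

Need |R(x)|<1, x<0.
x=-0.59: |R|=0.6305
R=1: x+19/30x²=0 ⇒ x=−30/19=-1.5789; min R=1−1/(4·19/30)=0.6053>−1
Confirm numerically:
  x=-1.467: |R|=0.89599 <1
  x=-1.119: |R|=0.67404 <1
  x=-0.984: |R|=0.62923 <1
  x=-0.933: |R|=0.61831 <1
  x=-2.063: |R|=1.63245 >1
  x=-1.943: |R|=1.44799 >1
  x=-1.837: |R|=1.30023 >1
Interval (-1.5789, 0).

left endpoint -1.5789.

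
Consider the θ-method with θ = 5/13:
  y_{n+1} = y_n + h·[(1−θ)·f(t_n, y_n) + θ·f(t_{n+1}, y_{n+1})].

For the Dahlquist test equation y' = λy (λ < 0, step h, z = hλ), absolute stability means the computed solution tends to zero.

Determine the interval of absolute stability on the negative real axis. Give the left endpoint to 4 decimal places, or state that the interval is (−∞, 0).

(-8.6667, 0).

On y'=λy, z=hλ:
  y_{n+1} = y_n + z·[8/13·y_n + 5/13·y_{n+1}] ⇒ (1 − 5/13z)y_{n+1} = (1 + 8/13z)y_n
  ⇒ R(z) = (1 + 8/13z)/(1 − 5/13z).

Solve |R(x)|<1 on ℝ⁻.
x=-0.32: |R|=0.7151
R=−1: 1+8/13x = −1+5/13x ⇒ -3/13x=2 ⇒ x=2/(-3/13)=-8.6667
Confirm numerically:
  x=-6.611: |R|=0.86609 <1
  x=-5.528: |R|=0.76831 <1
  x=-5.049: |R|=0.71622 <1
  x=-3.641: |R|=0.51684 <1
  x=-9.261: |R|=1.03006 >1
  x=-9.241: |R|=1.02910 >1
  x=-8.942: |R|=1.01431 >1
Interval (-8.6667, 0).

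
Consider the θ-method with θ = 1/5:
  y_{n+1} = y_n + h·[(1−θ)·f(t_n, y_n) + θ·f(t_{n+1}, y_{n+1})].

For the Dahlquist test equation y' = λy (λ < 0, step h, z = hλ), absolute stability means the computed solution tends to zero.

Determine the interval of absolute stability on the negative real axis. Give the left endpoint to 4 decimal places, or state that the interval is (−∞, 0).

Set f=λy, z=hλ:
  y_{n+1} = y_n + z·[4/5·y_n + 1/5·y_{n+1}] ⇒ (1 − 1/5z)y_{n+1} = (1 + 4/5z)y_n
  ⇒ R(z) = (1 + 4/5z)/(1 − 1/5z).

Boundary: |R(x)|=1, x<0.
x=-0.6: |R|=0.4643
R=−1: 1+4/5x = −1+1/5x ⇒ -3/5x=2 ⇒ x=2/(-3/5)=-3.3333
Confirm numerically:
  x=-3.126: |R|=0.92346 <1
  x=-2.931: |R|=0.84781 <1
  x=-2.142: |R|=0.49958 <1
  x=-1.414: |R|=0.10228 <1
  x=-3.864: |R|=1.17960 >1
  x=-3.783: |R|=1.15359 >1
  x=-3.757: |R|=1.14514 >1
Interval (-3.3333, 0).

(-3.3333, 0).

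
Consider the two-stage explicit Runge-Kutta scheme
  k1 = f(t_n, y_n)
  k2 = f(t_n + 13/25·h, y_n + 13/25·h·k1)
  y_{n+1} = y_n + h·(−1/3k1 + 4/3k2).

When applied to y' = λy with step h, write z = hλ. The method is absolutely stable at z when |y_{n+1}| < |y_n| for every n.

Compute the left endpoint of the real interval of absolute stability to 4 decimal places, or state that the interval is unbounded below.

Set f=λy, z=hλ:
  k1=λy_n ⇒ h·k1=z·y_n;  k2=λ(1+13/25z)y_n ⇒ h·k2=z(1+13/25z)y_n
  y_{n+1}/y_n = 1 − 1/3z + 4/3z(1+13/25z) = 1 + z + 52/75z²
  ⇒ R(z) = 1 + z + 52/75z².

Need |R(x)|<1, x<0.
x=-0.48: |R|=0.6797
R=1: x+52/75x²=0 ⇒ x=−75/52=-1.4423; min R=1−1/(4·52/75)=0.6394>−1
Confirm numerically:
  x=-0.979: |R|=0.68552 <1
  x=-0.753: |R|=0.64013 <1
  x=-0.636: |R|=0.64445 <1
  x=-1.698: |R|=1.30102 >1
  x=-1.690: |R|=1.29023 >1
  x=-1.585: |R|=1.15681 >1
Interval (-1.4423, 0).

left endpoint -1.4423.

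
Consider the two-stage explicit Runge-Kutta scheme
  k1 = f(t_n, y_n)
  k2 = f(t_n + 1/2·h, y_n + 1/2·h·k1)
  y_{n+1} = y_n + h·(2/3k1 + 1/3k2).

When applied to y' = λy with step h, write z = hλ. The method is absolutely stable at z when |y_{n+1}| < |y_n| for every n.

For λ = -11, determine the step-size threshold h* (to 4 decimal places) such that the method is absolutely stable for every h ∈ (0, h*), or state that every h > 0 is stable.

On y'=λy, z=hλ:
  k1=λy_n ⇒ h·k1=z·y_n;  k2=λ(1+1/2z)y_n ⇒ h·k2=z(1+1/2z)y_n
  y_{n+1}/y_n = 1 + 2/3z + 1/3z(1+1/2z) = 1 + z + 1/6z²
  ⇒ R(z) = 1 + z + 1/6z².

Need |R(x)|<1, x<0.
x=-1.34: |R|=0.0407
R=1: x+1/6x²=0 ⇒ x=−6=-6.0000; min R=1−1/(4·1/6)=-0.5000>−1
Confirm numerically:
  x=-4.685: |R|=0.02680 <1
  x=-2.556: |R|=0.46714 <1
  x=-2.463: |R|=0.45194 <1
  x=-6.557: |R|=1.60871 >1
  x=-6.118: |R|=1.12032 >1
So |R|<1 on (-6.0000, 0).

(-6.0000,0); λ=-11 ⇒ h* = (6)/11 = 0.5455.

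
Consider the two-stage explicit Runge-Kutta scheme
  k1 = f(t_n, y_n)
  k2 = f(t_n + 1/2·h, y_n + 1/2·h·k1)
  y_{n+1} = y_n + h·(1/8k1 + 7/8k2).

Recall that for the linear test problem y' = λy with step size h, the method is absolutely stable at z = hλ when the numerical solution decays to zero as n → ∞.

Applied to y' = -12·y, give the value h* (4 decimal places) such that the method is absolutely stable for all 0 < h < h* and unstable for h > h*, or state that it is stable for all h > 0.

(-2.2857,0); λ=-12 ⇒ h* = (16/7)/12 = 0.1905.

With y'=λy (z=hλ):
  k1=λy_n ⇒ h·k1=z·y_n;  k2=λ(1+1/2z)y_n ⇒ h·k2=z(1+1/2z)y_n
  y_{n+1}/y_n = 1 + 1/8z + 7/8z(1+1/2z) = 1 + z + 7/16z²
  Hence R(z) = 1 + z + 7/16z².

Need |R(x)|<1, x<0.
x=-1.27: |R|=0.4356
R=1: x+7/16x²=0 ⇒ x=−16/7=-2.2857; min R=1−1/(4·7/16)=0.4286>−1
Confirm numerically:
  x=-1.745: |R|=0.58720 <1
  x=-1.629: |R|=0.53197 <1
  x=-1.547: |R|=0.50003 <1
  x=-2.858: |R|=1.71557 >1
  x=-2.664: |R|=1.44089 >1
Interval (-2.2857, 0).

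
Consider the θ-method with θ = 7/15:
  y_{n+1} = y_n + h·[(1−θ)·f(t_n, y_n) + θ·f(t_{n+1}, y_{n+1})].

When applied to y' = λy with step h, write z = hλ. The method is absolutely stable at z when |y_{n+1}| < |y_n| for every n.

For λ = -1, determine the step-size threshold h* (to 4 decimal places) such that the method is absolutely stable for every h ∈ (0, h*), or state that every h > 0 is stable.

(-30.0000,0); λ=-1 ⇒ h* = (30)/1 = 30.0000.

Test eqn y'=λy, z=hλ:
  y_{n+1} = y_n + z·[8/15·y_n + 7/15·y_{n+1}] ⇒ (1 − 7/15z)y_{n+1} = (1 + 8/15z)y_n
  Hence R(z) = (1 + 8/15z)/(1 − 7/15z).

Find x<0 with |R(x)|<1.
x=-0.75: |R|=0.4444
R=−1: 1+8/15x = −1+7/15x ⇒ -1/15x=2 ⇒ x=2/(-1/15)=-30.0000
Confirm numerically:
  x=-21.553: |R|=0.94907 <1
  x=-17.307: |R|=0.90677 <1
  x=-13.385: |R|=0.84714 <1
  x=-30.424: |R|=1.00186 >1
  x=-30.257: |R|=1.00113 >1
So |R|<1 on (-30.0000, 0).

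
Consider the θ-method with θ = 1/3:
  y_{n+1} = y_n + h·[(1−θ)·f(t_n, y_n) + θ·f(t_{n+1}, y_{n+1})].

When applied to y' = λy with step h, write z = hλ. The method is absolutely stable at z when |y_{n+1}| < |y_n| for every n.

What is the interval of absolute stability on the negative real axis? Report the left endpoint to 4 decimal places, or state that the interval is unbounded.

(-6.0000, 0).

With y'=λy (z=hλ):
  y_{n+1} = y_n + z·[2/3·y_n + 1/3·y_{n+1}] ⇒ (1 − 1/3z)y_{n+1} = (1 + 2/3z)y_n
  Hence R(z) = (1 + 2/3z)/(1 − 1/3z).

Find x<0 with |R(x)|<1.
x=-1.14: |R|=0.1739
R=−1: 1+2/3x = −1+1/3x ⇒ -1/3x=2 ⇒ x=2/(-1/3)=-6.0000
Confirm numerically:
  x=-5.863: |R|=0.98454 <1
  x=-5.121: |R|=0.89176 <1
  x=-4.946: |R|=0.86735 <1
  x=-6.471: |R|=1.04973 >1
  x=-6.356: |R|=1.03805 >1
So |R|<1 on (-6.0000, 0).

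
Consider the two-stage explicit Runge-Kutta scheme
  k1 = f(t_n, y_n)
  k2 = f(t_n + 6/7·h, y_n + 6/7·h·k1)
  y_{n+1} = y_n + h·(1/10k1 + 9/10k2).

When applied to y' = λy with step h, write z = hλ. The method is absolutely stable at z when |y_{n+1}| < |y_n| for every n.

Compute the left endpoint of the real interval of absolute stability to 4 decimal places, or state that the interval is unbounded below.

left endpoint -1.2963.

On y'=λy, z=hλ:
  k1=λy_n ⇒ h·k1=z·y_n;  k2=λ(1+6/7z)y_n ⇒ h·k2=z(1+6/7z)y_n
  y_{n+1}/y_n = 1 + 1/10z + 9/10z(1+6/7z) = 1 + z + 27/35z²
  R(z) = 1 + z + 27/35z².

Find x<0 with |R(x)|<1.
x=-0.71: |R|=0.6789
R=1: x+27/35x²=0 ⇒ x=−35/27=-1.2963; min R=1−1/(4·27/35)=0.6759>−1
Confirm numerically:
  x=-0.888: |R|=0.72031 <1
  x=-0.810: |R|=0.69613 <1
  x=-0.726: |R|=0.68060 <1
  x=-1.466: |R|=1.19192 >1
  x=-1.370: |R|=1.07789 >1
Stable set (-1.2963, 0).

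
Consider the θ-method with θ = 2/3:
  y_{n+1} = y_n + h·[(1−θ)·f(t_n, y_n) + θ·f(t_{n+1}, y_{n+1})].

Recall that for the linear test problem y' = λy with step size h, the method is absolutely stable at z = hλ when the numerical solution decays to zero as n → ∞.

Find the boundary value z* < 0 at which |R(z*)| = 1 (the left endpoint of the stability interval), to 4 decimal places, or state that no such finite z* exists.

(−∞, 0) — no finite endpoint.

Test eqn y'=λy, z=hλ:
  y_{n+1} = y_n + z·[1/3·y_n + 2/3·y_{n+1}] ⇒ (1 − 2/3z)y_{n+1} = (1 + 1/3z)y_n
  Hence R(z) = (1 + 1/3z)/(1 − 2/3z).

Find x<0 with |R(x)|<1.
x=-0.77: |R|=0.4912
x=-2: |R|=0.1429
x=-10: |R|=0.3043
x=-100: |R|=0.4778
θ=2/3≥1/2 ⇒ |1+1/3x|<|1−2/3x| ∀x<0 ⇒ stable on all of ℝ⁻.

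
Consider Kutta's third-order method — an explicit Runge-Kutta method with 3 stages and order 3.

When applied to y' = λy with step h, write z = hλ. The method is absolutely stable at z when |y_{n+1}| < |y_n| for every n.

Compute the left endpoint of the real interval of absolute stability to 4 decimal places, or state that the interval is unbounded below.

On y'=λy, z=hλ:
  order 3, 3-stage ⇒ R(z)=1+z+z^2/2+z^3/6
  (e.g. R(-0.84)=0.41402, |R|=0.41402)

Boundary: |R(x)|=1, x<0.
x=-0.84: |R|=0.4140
|R(-2.84)|=1.6249 |R(-2.56)|=1.0794 |R(-0.64)|=0.5211
Bisect:
  x_lo=-2.9030 |R|=1.7667  x_hi=-0.2224 |R|=0.8005
  mid=-1.56268 |R|=0.02230 →hi
  mid=-2.23282 |R|=0.59536 →hi
  mid=-2.56789 |R|=1.09300 →lo
  mid=-2.40035 |R|=0.82452 →hi
  mid=-2.48412 |R|=0.95355 →hi
  mid=-2.52601 |R|=1.02194 →lo
  mid=-2.50506 |R|=0.98741 →hi
  ...
  [-2.51275,-2.51259] ⇒ x*=-2.5127
Stable set (-2.5127, 0).

z* = -2.5127.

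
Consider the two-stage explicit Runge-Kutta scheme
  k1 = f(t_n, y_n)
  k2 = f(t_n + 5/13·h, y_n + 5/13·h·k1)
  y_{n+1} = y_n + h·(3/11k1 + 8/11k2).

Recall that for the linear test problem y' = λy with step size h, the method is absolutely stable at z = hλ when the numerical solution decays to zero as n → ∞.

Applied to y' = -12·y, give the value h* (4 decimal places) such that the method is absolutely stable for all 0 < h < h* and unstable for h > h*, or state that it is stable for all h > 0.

(-3.5750,0); λ=-12 ⇒ h* = (143/40)/12 = 0.2979.

Test eqn y'=λy, z=hλ:
  k1=λy_n ⇒ h·k1=z·y_n;  k2=λ(1+5/13z)y_n ⇒ h·k2=z(1+5/13z)y_n
  y_{n+1}/y_n = 1 + 3/11z + 8/11z(1+5/13z) = 1 + z + 40/143z²
  Hence R(z) = 1 + z + 40/143z².

Need |R(x)|<1, x<0.
x=-0.87: |R|=0.3417
R=1: x+40/143x²=0 ⇒ x=−143/40=-3.5750; min R=1−1/(4·40/143)=0.1062>−1
Confirm numerically:
  x=-3.425: |R|=0.85629 <1
  x=-2.414: |R|=0.21604 <1
  x=-1.824: |R|=0.10662 <1
  x=-1.433: |R|=0.14140 <1
  x=-4.092: |R|=1.59177 >1
  x=-3.692: |R|=1.12083 >1
  x=-3.619: |R|=1.04454 >1
Stable set (-3.5750, 0).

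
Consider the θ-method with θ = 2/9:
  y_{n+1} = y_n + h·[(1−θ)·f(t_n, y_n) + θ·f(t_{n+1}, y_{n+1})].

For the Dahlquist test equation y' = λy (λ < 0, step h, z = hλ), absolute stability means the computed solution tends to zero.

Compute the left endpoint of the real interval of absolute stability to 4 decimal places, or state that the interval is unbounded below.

z* = -3.6000.

On y'=λy, z=hλ:
  y_{n+1} = y_n + z·[7/9·y_n + 2/9·y_{n+1}] ⇒ (1 − 2/9z)y_{n+1} = (1 + 7/9z)y_n
  Hence R(z) = (1 + 7/9z)/(1 − 2/9z).

Need |R(x)|<1, x<0.
x=-1.26: |R|=0.0156
R=−1: 1+7/9x = −1+2/9x ⇒ -5/9x=2 ⇒ x=2/(-5/9)=-3.6000
Confirm numerically:
  x=-3.483: |R|=0.96336 <1
  x=-3.455: |R|=0.95443 <1
  x=-1.869: |R|=0.32054 <1
  x=-3.881: |R|=1.08382 >1
  x=-3.716: |R|=1.03530 >1
Interval (-3.6000, 0).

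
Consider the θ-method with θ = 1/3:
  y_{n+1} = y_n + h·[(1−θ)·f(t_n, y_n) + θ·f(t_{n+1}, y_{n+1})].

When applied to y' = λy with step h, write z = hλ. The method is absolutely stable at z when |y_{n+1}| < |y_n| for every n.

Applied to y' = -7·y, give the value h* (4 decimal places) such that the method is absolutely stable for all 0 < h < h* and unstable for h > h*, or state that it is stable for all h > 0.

(-6.0000,0); λ=-7 ⇒ h* = (6)/7 = 0.8571.

With y'=λy (z=hλ):
  y_{n+1} = y_n + z·[2/3·y_n + 1/3·y_{n+1}] ⇒ (1 − 1/3z)y_{n+1} = (1 + 2/3z)y_n
  ⇒ R(z) = (1 + 2/3z)/(1 − 1/3z).

Solve |R(x)|<1 on ℝ⁻.
x=-0.48: |R|=0.5862
R=−1: 1+2/3x = −1+1/3x ⇒ -1/3x=2 ⇒ x=2/(-1/3)=-6.0000
Confirm numerically:
  x=-5.930: |R|=0.99216 <1
  x=-4.308: |R|=0.76847 <1
  x=-3.275: |R|=0.56574 <1
  x=-2.446: |R|=0.34741 <1
  x=-6.367: |R|=1.03918 >1
  x=-6.095: |R|=1.01045 >1
So |R|<1 on (-6.0000, 0).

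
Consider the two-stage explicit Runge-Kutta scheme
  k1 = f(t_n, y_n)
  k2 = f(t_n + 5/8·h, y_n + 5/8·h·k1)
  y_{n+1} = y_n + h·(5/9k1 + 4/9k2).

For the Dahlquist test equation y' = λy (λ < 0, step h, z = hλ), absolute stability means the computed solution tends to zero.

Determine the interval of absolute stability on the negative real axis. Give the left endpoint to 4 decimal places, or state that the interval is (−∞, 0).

On y'=λy, z=hλ:
  k1=λy_n ⇒ h·k1=z·y_n;  k2=λ(1+5/8z)y_n ⇒ h·k2=z(1+5/8z)y_n
  y_{n+1}/y_n = 1 + 5/9z + 4/9z(1+5/8z) = 1 + z + 5/18z²
  ⇒ R(z) = 1 + z + 5/18z².

Solve |R(x)|<1 on ℝ⁻.
x=-1.59: |R|=0.1122
R=1: x+5/18x²=0 ⇒ x=−18/5=-3.6000; min R=1−1/(4·5/18)=0.1000>−1
Confirm numerically:
  x=-3.237: |R|=0.67360 <1
  x=-2.881: |R|=0.42460 <1
  x=-2.757: |R|=0.35440 <1
  x=-2.403: |R|=0.20100 <1
  x=-3.664: |R|=1.06514 >1
  x=-3.663: |R|=1.06410 >1
So |R|<1 on (-3.6000, 0).

z∈(-3.6000,0).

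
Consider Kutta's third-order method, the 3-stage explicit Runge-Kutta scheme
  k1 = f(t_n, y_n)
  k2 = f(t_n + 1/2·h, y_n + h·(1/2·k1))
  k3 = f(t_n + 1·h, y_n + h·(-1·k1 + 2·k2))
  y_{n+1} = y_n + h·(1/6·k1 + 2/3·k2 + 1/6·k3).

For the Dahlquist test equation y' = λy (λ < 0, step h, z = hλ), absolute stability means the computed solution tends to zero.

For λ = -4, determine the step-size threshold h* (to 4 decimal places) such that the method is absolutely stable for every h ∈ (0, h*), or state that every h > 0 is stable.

(-2.5127,0); λ=-4 ⇒ h* = 0.6282.

Set f=λy, z=hλ:
  order 3, 3-stage ⇒ R(z)=1+z+z^2/2+z^3/6
  (e.g. R(-1.24)=0.21103, |R|=0.21103)

Find x<0 with |R(x)|<1.
x=-1.24: |R|=0.2110
|R(-2.16)|=0.5068 |R(-1.56)|=0.0241 |R(-0.64)|=0.5211
Bisect:
  x_lo=-2.8541 |R|=1.6560  x_hi=-0.1318 |R|=0.8765
  mid=-1.49294 |R|=0.06690 →hi
  mid=-2.17352 |R|=0.52278 →hi
  mid=-2.51381 |R|=1.00175 →lo
  mid=-2.34366 |R|=0.74281 →hi
  mid=-2.42874 |R|=0.86711 →hi
  mid=-2.47127 |R|=0.93310 →hi
  mid=-2.49254 |R|=0.96709 →hi
  mid=-2.50317 |R|=0.98433 →hi
  mid=-2.50849 |R|=0.99302 →hi
  ...
  [-2.51281,-2.51265] ⇒ x*=-2.5127
So |R|<1 on (-2.5127, 0).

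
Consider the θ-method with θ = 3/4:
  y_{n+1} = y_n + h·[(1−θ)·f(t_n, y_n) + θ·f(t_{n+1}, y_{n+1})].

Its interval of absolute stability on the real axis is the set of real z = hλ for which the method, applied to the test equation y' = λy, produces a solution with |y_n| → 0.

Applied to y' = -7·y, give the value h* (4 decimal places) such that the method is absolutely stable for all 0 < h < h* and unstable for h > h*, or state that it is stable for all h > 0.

On y'=λy, z=hλ:
  y_{n+1} = y_n + z·[1/4·y_n + 3/4·y_{n+1}] ⇒ (1 − 3/4z)y_{n+1} = (1 + 1/4z)y_n
  so R(z) = (1 + 1/4z)/(1 − 3/4z).

Solve |R(x)|<1 on ℝ⁻.
x=-1.39: |R|=0.3195
x=-2: |R|=0.2000
x=-10: |R|=0.1765
x=-100: |R|=0.3158
θ=3/4≥1/2 ⇒ |1+1/4x|<|1−3/4x| ∀x<0 ⇒ unbounded interval.

interval (−∞, 0). Any h>0 works for λ=-7.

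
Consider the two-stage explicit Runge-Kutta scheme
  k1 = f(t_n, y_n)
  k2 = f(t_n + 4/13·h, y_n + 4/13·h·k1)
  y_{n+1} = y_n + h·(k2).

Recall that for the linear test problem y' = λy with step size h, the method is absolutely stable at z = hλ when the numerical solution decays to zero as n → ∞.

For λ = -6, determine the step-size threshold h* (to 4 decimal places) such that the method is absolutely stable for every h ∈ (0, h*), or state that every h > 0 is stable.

Set f=λy, z=hλ:
  k1=λy_n ⇒ h·k1=z·y_n;  k2=λ(1+4/13z)y_n ⇒ h·k2=z(1+4/13z)y_n
  y_{n+1}/y_n = 1 + z(1+4/13z) = 1 + z + 4/13z²
  Hence R(z) = 1 + z + 4/13z².

Need |R(x)|<1, x<0.
x=-0.48: |R|=0.5909
R=1: x+4/13x²=0 ⇒ x=−13/4=-3.2500; min R=1−1/(4·4/13)=0.1875>−1
Confirm numerically:
  x=-2.038: |R|=0.23998 <1
  x=-2.027: |R|=0.23722 <1
  x=-1.724: |R|=0.19052 <1
  x=-3.648: |R|=1.44674 >1
  x=-3.361: |R|=1.11479 >1
So |R|<1 on (-3.2500, 0).

(-3.2500,0); λ=-6 ⇒ h* = (13/4)/6 = 0.5417.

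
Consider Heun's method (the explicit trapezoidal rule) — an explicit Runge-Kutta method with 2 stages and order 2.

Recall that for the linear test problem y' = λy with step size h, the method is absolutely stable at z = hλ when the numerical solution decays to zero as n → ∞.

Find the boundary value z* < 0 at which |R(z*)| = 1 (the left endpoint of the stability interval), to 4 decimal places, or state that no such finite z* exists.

On y'=λy, z=hλ:
  order 2, 2-stage ⇒ R(z)=1+z+z^2/2
  (e.g. R(-1.46)=0.60580, |R|=0.60580)

Boundary: |R(x)|=1, x<0.
x=-1.46: |R|=0.6058
|R(-1.72)|=0.7592 |R(-0.92)|=0.5032 |R(-0.72)|=0.5392
Bisect:
  x_lo=-2.7240 |R|=1.9861  x_hi=-0.2752 |R|=0.7627
  mid=-1.49958 |R|=0.62479 →hi
  mid=-2.11179 |R|=1.11804 →lo
  mid=-1.80568 |R|=0.82456 →hi
  mid=-1.95874 |R|=0.95959 →hi
  mid=-2.03526 |R|=1.03588 →lo
  mid=-1.99700 |R|=0.99700 →hi
  mid=-2.01613 |R|=1.01626 →lo
  ...
  [-2.00014,-1.99999] ⇒ x*=-2.0000
So |R|<1 on (-2.0000, 0).

z* = -2.0000.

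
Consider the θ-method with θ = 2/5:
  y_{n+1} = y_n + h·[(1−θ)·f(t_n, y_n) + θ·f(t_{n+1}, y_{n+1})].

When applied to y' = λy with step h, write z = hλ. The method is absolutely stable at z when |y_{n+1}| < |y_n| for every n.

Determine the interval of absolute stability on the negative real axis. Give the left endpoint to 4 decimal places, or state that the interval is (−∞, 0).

z∈(-10.0000,0).

Test eqn y'=λy, z=hλ:
  y_{n+1} = y_n + z·[3/5·y_n + 2/5·y_{n+1}] ⇒ (1 − 2/5z)y_{n+1} = (1 + 3/5z)y_n
  so R(z) = (1 + 3/5z)/(1 − 2/5z).

Need |R(x)|<1, x<0.
x=-0.87: |R|=0.3546
R=−1: 1+3/5x = −1+2/5x ⇒ -1/5x=2 ⇒ x=2/(-1/5)=-10.0000
Confirm numerically:
  x=-6.878: |R|=0.83355 <1
  x=-6.114: |R|=0.77444 <1
  x=-5.178: |R|=0.68599 <1
  x=-4.426: |R|=0.59760 <1
  x=-10.417: |R|=1.01614 >1
  x=-10.338: |R|=1.01316 >1
So |R|<1 on (-10.0000, 0).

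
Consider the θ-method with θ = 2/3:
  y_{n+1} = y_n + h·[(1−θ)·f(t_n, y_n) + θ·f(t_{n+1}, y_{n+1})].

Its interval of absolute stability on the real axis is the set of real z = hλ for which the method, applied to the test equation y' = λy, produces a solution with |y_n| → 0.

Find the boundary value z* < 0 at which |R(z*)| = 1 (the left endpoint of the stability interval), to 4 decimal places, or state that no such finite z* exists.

On y'=λy, z=hλ:
  y_{n+1} = y_n + z·[1/3·y_n + 2/3·y_{n+1}] ⇒ (1 − 2/3z)y_{n+1} = (1 + 1/3z)y_n
  Hence R(z) = (1 + 1/3z)/(1 − 2/3z).

Solve |R(x)|<1 on ℝ⁻.
x=-1.06: |R|=0.3789
x=-2: |R|=0.1429
x=-10: |R|=0.3043
x=-100: |R|=0.4778
θ=2/3≥1/2 ⇒ |1+1/3x|<|1−2/3x| ∀x<0 ⇒ stable on all of ℝ⁻.

interval (−∞, 0).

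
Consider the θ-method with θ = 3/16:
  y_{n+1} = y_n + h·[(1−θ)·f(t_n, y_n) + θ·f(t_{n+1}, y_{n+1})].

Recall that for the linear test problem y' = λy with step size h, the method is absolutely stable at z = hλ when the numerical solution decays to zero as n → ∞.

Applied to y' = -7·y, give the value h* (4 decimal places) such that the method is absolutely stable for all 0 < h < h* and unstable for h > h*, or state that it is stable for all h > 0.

On y'=λy, z=hλ:
  y_{n+1} = y_n + z·[13/16·y_n + 3/16·y_{n+1}] ⇒ (1 − 3/16z)y_{n+1} = (1 + 13/16z)y_n
  ⇒ R(z) = (1 + 13/16z)/(1 − 3/16z).

Find x<0 with |R(x)|<1.
x=-0.79: |R|=0.3119
R=−1: 1+13/16x = −1+3/16x ⇒ -5/8x=2 ⇒ x=2/(-5/8)=-3.2000
Confirm numerically:
  x=-2.750: |R|=0.81443 <1
  x=-2.472: |R|=0.68910 <1
  x=-2.357: |R|=0.63461 <1
  x=-3.679: |R|=1.17716 >1
  x=-3.313: |R|=1.04356 >1
Stable set (-3.2000, 0).

(-3.2000,0); λ=-7 ⇒ h* = (16/5)/7 = 0.4571.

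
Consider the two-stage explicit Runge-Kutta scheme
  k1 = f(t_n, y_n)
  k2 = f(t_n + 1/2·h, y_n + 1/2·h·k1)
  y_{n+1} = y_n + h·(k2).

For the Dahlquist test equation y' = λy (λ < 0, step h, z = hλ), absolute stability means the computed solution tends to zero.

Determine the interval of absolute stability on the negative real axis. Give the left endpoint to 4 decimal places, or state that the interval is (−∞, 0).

z∈(-2.0000,0).

With y'=λy (z=hλ):
  k1=λy_n ⇒ h·k1=z·y_n;  k2=λ(1+1/2z)y_n ⇒ h·k2=z(1+1/2z)y_n
  y_{n+1}/y_n = 1 + z(1+1/2z) = 1 + z + 1/2z²
  so R(z) = 1 + z + 1/2z².

Solve |R(x)|<1 on ℝ⁻.
x=-0.36: |R|=0.7048
R=1: x+1/2x²=0 ⇒ x=−2=-2.0000; min R=1−1/(4·1/2)=0.5000>−1
Confirm numerically:
  x=-1.601: |R|=0.68060 <1
  x=-1.380: |R|=0.57220 <1
  x=-1.020: |R|=0.50020 <1
  x=-2.230: |R|=1.25645 >1
  x=-2.085: |R|=1.08861 >1
So |R|<1 on (-2.0000, 0).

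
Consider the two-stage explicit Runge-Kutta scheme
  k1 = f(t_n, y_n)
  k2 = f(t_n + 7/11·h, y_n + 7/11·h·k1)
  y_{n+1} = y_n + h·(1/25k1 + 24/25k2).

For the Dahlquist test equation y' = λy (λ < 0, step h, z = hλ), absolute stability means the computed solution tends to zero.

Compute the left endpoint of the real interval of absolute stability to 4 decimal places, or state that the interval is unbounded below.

left endpoint -1.6369.

With y'=λy (z=hλ):
  k1=λy_n ⇒ h·k1=z·y_n;  k2=λ(1+7/11z)y_n ⇒ h·k2=z(1+7/11z)y_n
  y_{n+1}/y_n = 1 + 1/25z + 24/25z(1+7/11z) = 1 + z + 168/275z²
  ⇒ R(z) = 1 + z + 168/275z².

Need |R(x)|<1, x<0.
x=-0.31: |R|=0.7487
R=1: x+168/275x²=0 ⇒ x=−275/168=-1.6369; min R=1−1/(4·168/275)=0.5908>−1
Confirm numerically:
  x=-1.207: |R|=0.68300 <1
  x=-0.972: |R|=0.60518 <1
  x=-0.924: |R|=0.59758 <1
  x=-2.191: |R|=1.74166 >1
  x=-2.020: |R|=1.47275 >1
Stable set (-1.6369, 0).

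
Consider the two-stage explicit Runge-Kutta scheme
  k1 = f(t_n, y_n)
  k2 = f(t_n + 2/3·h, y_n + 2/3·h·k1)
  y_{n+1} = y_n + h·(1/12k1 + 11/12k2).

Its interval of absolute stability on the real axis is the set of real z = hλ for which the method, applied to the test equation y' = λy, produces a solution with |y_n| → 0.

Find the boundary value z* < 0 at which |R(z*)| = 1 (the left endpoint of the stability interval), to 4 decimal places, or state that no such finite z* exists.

With y'=λy (z=hλ):
  k1=λy_n ⇒ h·k1=z·y_n;  k2=λ(1+2/3z)y_n ⇒ h·k2=z(1+2/3z)y_n
  y_{n+1}/y_n = 1 + 1/12z + 11/12z(1+2/3z) = 1 + z + 11/18z²
  so R(z) = 1 + z + 11/18z².

Need |R(x)|<1, x<0.
x=-1.62: |R|=0.9838
R=1: x+11/18x²=0 ⇒ x=−18/11=-1.6364; min R=1−1/(4·11/18)=0.5909>−1
Confirm numerically:
  x=-1.489: |R|=0.86591 <1
  x=-0.940: |R|=0.59998 <1
  x=-0.829: |R|=0.59098 <1
  x=-1.889: |R|=1.29164 >1
  x=-1.772: |R|=1.14688 >1
Stable set (-1.6364, 0).

left endpoint -1.6364.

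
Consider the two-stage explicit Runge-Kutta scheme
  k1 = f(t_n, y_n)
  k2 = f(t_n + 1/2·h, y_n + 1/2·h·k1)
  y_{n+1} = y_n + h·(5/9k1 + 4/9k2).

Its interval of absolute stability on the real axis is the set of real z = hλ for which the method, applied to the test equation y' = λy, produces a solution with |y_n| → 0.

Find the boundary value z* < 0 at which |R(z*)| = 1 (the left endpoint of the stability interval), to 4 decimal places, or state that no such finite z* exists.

Set f=λy, z=hλ:
  k1=λy_n ⇒ h·k1=z·y_n;  k2=λ(1+1/2z)y_n ⇒ h·k2=z(1+1/2z)y_n
  y_{n+1}/y_n = 1 + 5/9z + 4/9z(1+1/2z) = 1 + z + 2/9z²
  R(z) = 1 + z + 2/9z².

Solve |R(x)|<1 on ℝ⁻.
x=-0.5: |R|=0.5556
R=1: x+2/9x²=0 ⇒ x=−9/2=-4.5000; min R=1−1/(4·2/9)=-0.1250>−1
Confirm numerically:
  x=-4.259: |R|=0.77191 <1
  x=-3.750: |R|=0.37500 <1
  x=-3.569: |R|=0.26161 <1
  x=-3.270: |R|=0.10620 <1
  x=-4.833: |R|=1.35764 >1
  x=-4.795: |R|=1.31434 >1
Stable set (-4.5000, 0).

left endpoint -4.5000.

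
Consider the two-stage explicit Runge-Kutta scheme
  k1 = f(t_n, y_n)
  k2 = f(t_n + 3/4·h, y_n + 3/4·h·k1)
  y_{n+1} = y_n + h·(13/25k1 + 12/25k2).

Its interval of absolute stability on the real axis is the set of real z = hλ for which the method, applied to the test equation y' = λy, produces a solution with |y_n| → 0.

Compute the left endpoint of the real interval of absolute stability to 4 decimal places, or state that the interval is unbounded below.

z* = -2.7778.

Set f=λy, z=hλ:
  k1=λy_n ⇒ h·k1=z·y_n;  k2=λ(1+3/4z)y_n ⇒ h·k2=z(1+3/4z)y_n
  y_{n+1}/y_n = 1 + 13/25z + 12/25z(1+3/4z) = 1 + z + 9/25z²
  ⇒ R(z) = 1 + z + 9/25z².

Find x<0 with |R(x)|<1.
x=-0.71: |R|=0.4715
R=1: x+9/25x²=0 ⇒ x=−25/9=-2.7778; min R=1−1/(4·9/25)=0.3056>−1
Confirm numerically:
  x=-2.636: |R|=0.86546 <1
  x=-2.320: |R|=0.61766 <1
  x=-1.576: |R|=0.31816 <1
  x=-1.203: |R|=0.31800 <1
  x=-3.301: |R|=1.62178 >1
  x=-3.047: |R|=1.29532 >1
  x=-2.875: |R|=1.10062 >1
Stable set (-2.7778, 0).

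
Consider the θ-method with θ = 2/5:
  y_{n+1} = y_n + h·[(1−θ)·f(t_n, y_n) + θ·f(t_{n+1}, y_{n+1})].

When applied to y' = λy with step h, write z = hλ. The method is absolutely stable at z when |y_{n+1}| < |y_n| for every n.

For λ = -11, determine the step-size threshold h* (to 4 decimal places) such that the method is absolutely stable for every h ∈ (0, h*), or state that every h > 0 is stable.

(-10.0000,0); λ=-11 ⇒ h* = (10)/11 = 0.9091.

With y'=λy (z=hλ):
  y_{n+1} = y_n + z·[3/5·y_n + 2/5·y_{n+1}] ⇒ (1 − 2/5z)y_{n+1} = (1 + 3/5z)y_n
  so R(z) = (1 + 3/5z)/(1 − 2/5z).

Need |R(x)|<1, x<0.
x=-0.48: |R|=0.5973
R=−1: 1+3/5x = −1+2/5x ⇒ -1/5x=2 ⇒ x=2/(-1/5)=-10.0000
Confirm numerically:
  x=-9.677: |R|=0.98674 <1
  x=-9.314: |R|=0.97097 <1
  x=-7.046: |R|=0.84528 <1
  x=-10.308: |R|=1.01202 >1
  x=-10.274: |R|=1.01072 >1
Stable set (-10.0000, 0).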